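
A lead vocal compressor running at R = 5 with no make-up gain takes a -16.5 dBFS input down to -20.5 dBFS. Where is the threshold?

Let T be the threshold. Output overshoot = (input overshoot)/R, so -20.5 − T = (-16.5 − T)/5.
5·(-20.5 − T) = -16.5 − T → 4·T = -102.5 − (-16.5) = -86.
T = -86/4 = -21.5 dBFS.

-21.5 dBFS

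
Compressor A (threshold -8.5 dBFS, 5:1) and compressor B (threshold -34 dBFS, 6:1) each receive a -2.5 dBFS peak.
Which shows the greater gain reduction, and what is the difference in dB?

A: 6 dB over, compressed to 1.2 dB over, so 4.8 dB of GR.
B: 31.5 dB over, compressed to 5.25 dB over, so 26.25 dB of GR.
B applies 21.45 dB more gain reduction.

B, by 21.45 dB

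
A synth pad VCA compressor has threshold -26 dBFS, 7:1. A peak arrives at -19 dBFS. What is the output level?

-19 dBFS sits 7 dB over threshold.
7:1 compression reduces that to 7/7 = 1 dB over.
That puts the output at -25 dBFS.

-25 dBFS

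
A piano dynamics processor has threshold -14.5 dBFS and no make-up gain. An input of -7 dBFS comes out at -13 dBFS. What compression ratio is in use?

Input overshoot = -7 − (-14.5) = 7.5 dB; output overshoot = -13 − (-14.5) = 1.5 dB.
Ratio = 7.5 / 1.5 = 5.

5:1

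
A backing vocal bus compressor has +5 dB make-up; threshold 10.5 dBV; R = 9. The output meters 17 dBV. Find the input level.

24 dBV

Stripping the +5 dB make-up gives 12 dBV at the gain stage.
Post-compression overshoot = 12 − 10.5 = 1.5 dB.
Input overshoot = R × output overshoot = 13.5 dB → input = 10.5 + 13.5 = 24 dBV.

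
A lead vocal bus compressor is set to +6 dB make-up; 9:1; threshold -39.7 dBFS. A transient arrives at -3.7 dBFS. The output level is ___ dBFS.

-3.7 dBFS sits 36 dB over threshold.
9:1 compression reduces that to 36/9 = 4 dB over.
Output = -39.7 + 4 = -35.7 dBFS; make-up adds 6 dB, giving -29.7 dBFS.

-29.7 dBFS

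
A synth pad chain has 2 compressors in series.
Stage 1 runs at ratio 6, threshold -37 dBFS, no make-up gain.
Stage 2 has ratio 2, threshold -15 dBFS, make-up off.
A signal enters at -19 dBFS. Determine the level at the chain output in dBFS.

-34 dBFS

Stage 1: overshoot 18 dB → 18/6 = 3 dB → -34 dBFS.
Stage 2: below threshold (-34 ≤ -15); passes unchanged; output -34 dBFS.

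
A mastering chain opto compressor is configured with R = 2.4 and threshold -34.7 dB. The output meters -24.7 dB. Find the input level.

-10.7 dB

That's 10 dB above the -34.7 dB threshold.
Before 2.4:1 compression the overshoot was 10 × 2.4 = 24 dB, so input = -34.7 + 24 = -10.7 dB.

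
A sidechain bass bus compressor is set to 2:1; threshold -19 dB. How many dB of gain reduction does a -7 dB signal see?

-7 dB exceeds the threshold by 12 dB.
After 2:1 compression the overshoot becomes 12/2 = 6 dB.
Gain reduction = 12 − 6 = 6 dB.

6 dB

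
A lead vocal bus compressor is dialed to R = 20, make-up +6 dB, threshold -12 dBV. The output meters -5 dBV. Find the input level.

8 dBV

Before make-up, the level was -5 − 6 = -11 dBV.
Post-compression overshoot = -11 − (-12) = 1 dB.
Undo the ratio: input overshoot = 1 × 20 = 20 dB, giving input = 8 dBV.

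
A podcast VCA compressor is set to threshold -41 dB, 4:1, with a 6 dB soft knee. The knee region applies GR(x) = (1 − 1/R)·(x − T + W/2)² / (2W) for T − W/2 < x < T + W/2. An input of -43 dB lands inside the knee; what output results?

x − T + W/2 = -43 − (-41) + 3 = 1.
GR = (1 − 1/4) × 1² / 12 = 0.75 × 1 / 12 = 0.0625 dB.
Output = -43 − 0.0625 = -43.0625 dB.

-43.0625 dB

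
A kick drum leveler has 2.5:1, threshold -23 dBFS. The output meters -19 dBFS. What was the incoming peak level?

-13 dBFS

That's 4 dB above the -23 dBFS threshold.
Input overshoot = R × output overshoot = 10 dB → input = -23 + 10 = -13 dBFS.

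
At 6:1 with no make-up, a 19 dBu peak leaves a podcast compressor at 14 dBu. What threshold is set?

13 dBu

Gain reduction = 19 − 14 = 5 dB; output overshoot = GR / (R − 1) = 5 / 5 = 1 dB.
Threshold = output − output overshoot = 14 − 1 = 13 dBu.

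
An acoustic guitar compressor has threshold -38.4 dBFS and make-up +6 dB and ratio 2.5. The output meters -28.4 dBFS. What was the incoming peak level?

Remove make-up: -28.4 − 6 = -34.4 dBFS.
That's 4 dB above the -38.4 dBFS threshold.
Undo the ratio: input overshoot = 4 × 2.5 = 10 dB, giving input = -28.4 dBFS.

-28.4 dBFS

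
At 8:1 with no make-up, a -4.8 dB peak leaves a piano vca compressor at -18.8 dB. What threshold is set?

-20.8 dB

Gain reduction = -4.8 − (-18.8) = 14 dB; output overshoot = GR / (R − 1) = 14 / 7 = 2 dB.
Threshold = output − output overshoot = -18.8 − 2 = -20.8 dB.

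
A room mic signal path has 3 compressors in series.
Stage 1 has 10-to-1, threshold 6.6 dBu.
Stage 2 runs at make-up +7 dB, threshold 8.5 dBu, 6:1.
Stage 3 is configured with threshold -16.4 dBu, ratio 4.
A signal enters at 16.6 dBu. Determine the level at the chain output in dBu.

Stage 1: 16.6 dBu is 10 dB over 6.6 dBu; at 10:1 that becomes 1 dB over, giving 7.6 dBu.
Stage 2: 7.6 dBu is at or below the 8.5 dBu threshold — no compression; make-up brings it to 14.6 dBu.
Stage 3: overshoot 31 dB → 31/4 = 7.75 dB → -8.65 dBu.

-8.65 dBu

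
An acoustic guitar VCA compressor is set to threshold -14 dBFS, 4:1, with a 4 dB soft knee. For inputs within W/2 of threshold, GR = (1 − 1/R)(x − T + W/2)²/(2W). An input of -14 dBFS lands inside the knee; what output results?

-14.375 dBFS

x − T + W/2 = -14 − (-14) + 2 = 2.
GR = (1 − 1/4) × 2² / 8 = 0.75 × 4 / 8 = 0.375 dB.
Output = -14 − 0.375 = -14.375 dBFS.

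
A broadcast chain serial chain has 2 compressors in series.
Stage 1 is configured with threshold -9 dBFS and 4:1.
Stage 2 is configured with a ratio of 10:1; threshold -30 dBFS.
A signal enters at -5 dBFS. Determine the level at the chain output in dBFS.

Stage 1: -5 dBFS is 4 dB over -9 dBFS; at 4:1 that becomes 1 dB over, giving -8 dBFS.
Stage 2: overshoot 22 dB → 22/10 = 2.2 dB → -27.8 dBFS.

-27.8 dBFS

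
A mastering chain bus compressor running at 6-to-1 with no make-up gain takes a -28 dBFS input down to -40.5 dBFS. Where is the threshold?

Input is 15 dB above T (since output overshoot × R = input overshoot: (-40.5 − T)·6 = -28 − T gives T = -43 dBFS).
Check: -43 + (-28 − (-43))/6 = -43 + 2.5 = -40.5 dBFS. ✓

-43 dBFS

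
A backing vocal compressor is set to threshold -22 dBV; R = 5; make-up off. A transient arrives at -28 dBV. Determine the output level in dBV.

-28 dBV is 6 dB below the -22 dBV threshold, so no gain reduction is applied.
Output = input = -28 dBV.

-28 dBV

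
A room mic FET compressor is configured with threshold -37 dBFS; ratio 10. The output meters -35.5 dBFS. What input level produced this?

-22 dBFS

The compressed level sits -35.5 − (-37) = 1.5 dB over threshold.
Input overshoot = R × output overshoot = 15 dB → input = -37 + 15 = -22 dBFS.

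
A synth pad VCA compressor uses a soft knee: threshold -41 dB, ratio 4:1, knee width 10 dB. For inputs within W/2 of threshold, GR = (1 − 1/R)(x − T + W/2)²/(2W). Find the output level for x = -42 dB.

x − T + W/2 = -42 − (-41) + 5 = 4.
GR = (1 − 1/4) × 4² / 20 = 0.75 × 16 / 20 = 0.6 dB.
Output = -42 − 0.6 = -42.6 dB.

-42.6 dB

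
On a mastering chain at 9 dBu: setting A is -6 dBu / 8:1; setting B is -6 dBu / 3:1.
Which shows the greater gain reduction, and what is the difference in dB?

A: GR = 15 − 15/8 = 13.125 dB.
B: GR = 15 − 15/3 = 10 dB.
Difference: 3.125 dB in favour of A.

A, by 3.125 dB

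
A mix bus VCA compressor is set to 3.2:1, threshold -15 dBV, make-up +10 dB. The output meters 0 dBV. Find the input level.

Stripping the +10 dB make-up gives -10 dBV at the gain stage.
The compressed level sits -10 − (-15) = 5 dB over threshold.
Input overshoot = R × output overshoot = 16 dB → input = -15 + 16 = 1 dBV.

1 dBV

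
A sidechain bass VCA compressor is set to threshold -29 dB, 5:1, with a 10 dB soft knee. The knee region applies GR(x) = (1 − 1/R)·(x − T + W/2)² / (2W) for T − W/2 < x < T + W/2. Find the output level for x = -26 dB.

-28.56 dB

x − T + W/2 = -26 − (-29) + 5 = 8.
GR = (1 − 1/5) × 8² / 20 = 0.8 × 64 / 20 = 2.56 dB.
Output = -26 − 2.56 = -28.56 dB.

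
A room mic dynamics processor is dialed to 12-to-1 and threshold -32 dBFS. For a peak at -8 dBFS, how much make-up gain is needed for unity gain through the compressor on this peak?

Without make-up, output = threshold + overshoot/12 = -32 + 2 = -30 dBFS.
Gap to target: 22 dB.

22 dB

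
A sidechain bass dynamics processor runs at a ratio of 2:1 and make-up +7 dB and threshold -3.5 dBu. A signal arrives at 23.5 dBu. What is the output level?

23.5 dBu sits 27 dB over threshold.
At 2:1 the overshoot is divided by 2, leaving 13.5 dB above threshold.
So the level is -3.5 + 13.5 = 10 dBu; make-up adds 7 dB, giving 17 dBu.

17 dBu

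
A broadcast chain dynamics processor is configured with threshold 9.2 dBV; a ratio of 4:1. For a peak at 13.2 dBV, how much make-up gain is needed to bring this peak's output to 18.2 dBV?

8 dB

Without make-up, output = threshold + overshoot/4 = 9.2 + 1 = 10.2 dBV.
Gap to target: 8 dB.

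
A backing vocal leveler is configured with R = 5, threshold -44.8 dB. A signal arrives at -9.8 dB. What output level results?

-9.8 dB sits 35 dB over threshold.
At 5:1 the overshoot is divided by 5, leaving 7 dB above threshold.
So the level is -44.8 + 7 = -37.8 dB.

-37.8 dB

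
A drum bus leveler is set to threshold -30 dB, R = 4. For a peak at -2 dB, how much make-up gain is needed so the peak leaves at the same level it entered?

21 dB

Overshoot 28 dB → 28/4 = 7 dB after compression, so the compressed level is -30 + 7 = -23 dB.
Make-up = target − compressed = -2 − (-23) = 21 dB.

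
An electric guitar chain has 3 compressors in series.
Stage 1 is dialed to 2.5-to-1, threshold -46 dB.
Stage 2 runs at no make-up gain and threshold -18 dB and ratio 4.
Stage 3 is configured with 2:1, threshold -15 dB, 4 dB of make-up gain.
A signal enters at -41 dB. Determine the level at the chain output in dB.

Stage 1: overshoot 5 dB → 5/2.5 = 2 dB → -44 dB.
Stage 2: -44 dB is at or below the -18 dB threshold — no compression; output -44 dB.
Stage 3: below threshold (-44 ≤ -15); passes unchanged; make-up brings it to -40 dB.

-40 dB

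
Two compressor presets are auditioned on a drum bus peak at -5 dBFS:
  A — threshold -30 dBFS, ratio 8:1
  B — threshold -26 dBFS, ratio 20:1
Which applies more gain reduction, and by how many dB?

A: overshoot 25 dB → output overshoot 3.125 dB → GR 21.875 dB.
B: overshoot 21 dB → output overshoot 1.05 dB → GR 19.95 dB.
A applies 1.925 dB more gain reduction.

A, by 1.925 dB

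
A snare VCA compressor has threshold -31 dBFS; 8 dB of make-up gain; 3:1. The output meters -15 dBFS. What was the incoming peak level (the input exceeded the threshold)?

Remove make-up: -15 − 8 = -23 dBFS.
That's 8 dB above the -31 dBFS threshold.
Input overshoot = R × output overshoot = 24 dB → input = -31 + 24 = -7 dBFS.

-7 dBFS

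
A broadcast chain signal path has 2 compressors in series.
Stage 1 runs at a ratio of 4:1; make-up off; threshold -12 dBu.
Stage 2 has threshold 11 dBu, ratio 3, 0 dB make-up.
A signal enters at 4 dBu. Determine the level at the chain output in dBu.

Stage 1: 16 dB above -12 dBu, reduced 4:1 to 4 dB above → -8 dBu.
Stage 2: below threshold (-8 ≤ 11); passes unchanged; output -8 dBu.

-8 dBu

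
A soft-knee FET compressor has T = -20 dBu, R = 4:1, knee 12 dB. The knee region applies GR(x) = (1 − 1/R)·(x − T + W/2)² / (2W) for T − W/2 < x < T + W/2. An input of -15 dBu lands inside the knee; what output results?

x − T + W/2 = -15 − (-20) + 6 = 11.
GR = (1 − 1/4) × 11² / 24 = 0.75 × 121 / 24 = 3.78125 dB.
Output = -15 − 3.78125 = -18.78125 dBu.

-18.78125 dBu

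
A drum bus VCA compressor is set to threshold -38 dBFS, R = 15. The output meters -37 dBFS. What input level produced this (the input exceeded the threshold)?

Post-compression overshoot = -37 − (-38) = 1 dB.
Undo the ratio: input overshoot = 1 × 15 = 15 dB, giving input = -23 dBFS.

-23 dBFS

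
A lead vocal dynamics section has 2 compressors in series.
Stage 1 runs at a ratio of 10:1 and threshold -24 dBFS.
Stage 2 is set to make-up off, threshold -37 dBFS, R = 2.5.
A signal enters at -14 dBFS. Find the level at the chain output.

-31.4 dBFS

Stage 1: -14 dBFS is 10 dB over -24 dBFS; at 10:1 that becomes 1 dB over, giving -23 dBFS.
Stage 2: -23 dBFS is 14 dB over -37 dBFS; at 2.5:1 that becomes 5.6 dB over, giving -31.4 dBFS.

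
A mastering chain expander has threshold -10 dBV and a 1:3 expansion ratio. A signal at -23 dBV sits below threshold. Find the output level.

-49 dBV

Below threshold, a 1:3 expander applies gain = (3−1)×(T − x) of attenuation.
(3−1) × 13 = 26 dB, so output = -23 − 26 = -49 dBV.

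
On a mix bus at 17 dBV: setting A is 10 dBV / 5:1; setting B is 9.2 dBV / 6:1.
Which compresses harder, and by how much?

B, by 0.9 dB

A: overshoot 7 dB → output overshoot 1.4 dB → GR 5.6 dB.
B: overshoot 7.8 dB → output overshoot 1.3 dB → GR 6.5 dB.
B applies 0.9 dB more gain reduction.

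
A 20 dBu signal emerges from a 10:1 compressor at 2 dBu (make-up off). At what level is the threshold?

0 dBu

Let T be the threshold. Output overshoot = (input overshoot)/R, so 2 − T = (20 − T)/10.
10·(2 − T) = 20 − T → 9·T = 20 − 20 = 0.
T = 0/9 = 0 dBu.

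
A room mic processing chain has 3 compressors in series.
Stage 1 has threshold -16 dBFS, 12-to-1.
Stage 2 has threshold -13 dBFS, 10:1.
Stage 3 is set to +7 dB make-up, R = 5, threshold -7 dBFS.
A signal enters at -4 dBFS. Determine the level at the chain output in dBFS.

Stage 1: 12 dB above -16 dBFS, reduced 12:1 to 1 dB above → -15 dBFS.
Stage 2: -15 dBFS ≤ -13 dBFS, so stage 2 doesn't engage; output -15 dBFS.
Stage 3: below threshold (-15 ≤ -7); passes unchanged; make-up brings it to -8 dBFS.

-8 dBFS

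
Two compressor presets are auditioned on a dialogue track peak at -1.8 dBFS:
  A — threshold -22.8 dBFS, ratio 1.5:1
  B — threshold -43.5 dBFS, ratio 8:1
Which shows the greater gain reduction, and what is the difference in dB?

B, by 29.4875 dB

A: 21 dB over, compressed to 14 dB over, so 7 dB of GR.
B: 41.7 dB over, compressed to 5.2125 dB over, so 36.4875 dB of GR.
Difference: 29.4875 dB in favour of B.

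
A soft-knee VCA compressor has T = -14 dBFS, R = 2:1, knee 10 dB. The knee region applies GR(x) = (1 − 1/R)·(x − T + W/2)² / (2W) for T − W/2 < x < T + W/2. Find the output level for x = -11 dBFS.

-12.6 dBFS

x − T + W/2 = -11 − (-14) + 5 = 8.
GR = (1 − 1/2) × 8² / 20 = 0.5 × 64 / 20 = 1.6 dB.
Output = -11 − 1.6 = -12.6 dBFS.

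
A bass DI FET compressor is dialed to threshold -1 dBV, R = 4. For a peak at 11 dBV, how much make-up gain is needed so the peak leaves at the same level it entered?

9 dB

Without make-up, output = threshold + overshoot/4 = -1 + 3 = 2 dBV.
Gap to target: 9 dB.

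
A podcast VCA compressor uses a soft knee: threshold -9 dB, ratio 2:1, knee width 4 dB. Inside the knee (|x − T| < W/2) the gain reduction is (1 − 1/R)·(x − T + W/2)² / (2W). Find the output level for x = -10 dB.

x − T + W/2 = -10 − (-9) + 2 = 1.
GR = (1 − 1/2) × 1² / 8 = 0.5 × 1 / 8 = 0.0625 dB.
Output = -10 − 0.0625 = -10.0625 dB.

-10.0625 dB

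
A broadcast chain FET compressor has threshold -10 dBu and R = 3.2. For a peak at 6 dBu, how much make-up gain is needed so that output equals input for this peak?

The peak compresses to -10 + 16/3.2 = -5 dBu.
To reach 6 dBu requires 6 − (-5) = 11 dB of make-up.

11 dB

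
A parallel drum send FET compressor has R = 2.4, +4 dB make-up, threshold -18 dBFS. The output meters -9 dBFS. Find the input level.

-6 dBFS

Stripping the +4 dB make-up gives -13 dBFS at the gain stage.
That's 5 dB above the -18 dBFS threshold.
Input overshoot = R × output overshoot = 12 dB → input = -18 + 12 = -6 dBFS.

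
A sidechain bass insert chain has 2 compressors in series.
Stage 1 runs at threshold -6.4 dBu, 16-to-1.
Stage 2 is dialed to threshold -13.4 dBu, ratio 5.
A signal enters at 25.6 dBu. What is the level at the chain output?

-11.6 dBu

Stage 1: overshoot 32 dB → 32/16 = 2 dB → -4.4 dBu.
Stage 2: -4.4 dBu is 9 dB over -13.4 dBu; at 5:1 that becomes 1.8 dB over, giving -11.6 dBu.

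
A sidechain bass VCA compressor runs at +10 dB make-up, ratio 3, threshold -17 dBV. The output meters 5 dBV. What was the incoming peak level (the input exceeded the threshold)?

Remove make-up: 5 − 10 = -5 dBV.
That's 12 dB above the -17 dBV threshold.
Input overshoot = R × output overshoot = 36 dB → input = -17 + 36 = 19 dBV.

19 dBV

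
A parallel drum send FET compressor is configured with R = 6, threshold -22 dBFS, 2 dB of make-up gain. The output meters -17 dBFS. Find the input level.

-4 dBFS

Before make-up, the level was -17 − 2 = -19 dBFS.
The compressed level sits -19 − (-22) = 3 dB over threshold.
Input overshoot = R × output overshoot = 18 dB → input = -22 + 18 = -4 dBFS.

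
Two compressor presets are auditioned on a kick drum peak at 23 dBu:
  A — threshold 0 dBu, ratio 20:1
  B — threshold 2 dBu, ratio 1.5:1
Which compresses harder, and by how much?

A: overshoot 23 dB → output overshoot 1.15 dB → GR 21.85 dB.
B: overshoot 21 dB → output overshoot 14 dB → GR 7 dB.
Difference: 14.85 dB in favour of A.

A, by 14.85 dB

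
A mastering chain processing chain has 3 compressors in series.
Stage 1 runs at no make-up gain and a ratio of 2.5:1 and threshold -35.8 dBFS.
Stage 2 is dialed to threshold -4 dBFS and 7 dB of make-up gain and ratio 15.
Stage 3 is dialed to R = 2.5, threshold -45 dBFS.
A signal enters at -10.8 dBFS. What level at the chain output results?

Stage 1: overshoot 25 dB → 25/2.5 = 10 dB → -25.8 dBFS.
Stage 2: below threshold (-25.8 ≤ -4); passes unchanged; make-up brings it to -18.8 dBFS.
Stage 3: -18.8 dBFS is 26.2 dB over -45 dBFS; at 2.5:1 that becomes 10.48 dB over, giving -34.52 dBFS.

-34.52 dBFS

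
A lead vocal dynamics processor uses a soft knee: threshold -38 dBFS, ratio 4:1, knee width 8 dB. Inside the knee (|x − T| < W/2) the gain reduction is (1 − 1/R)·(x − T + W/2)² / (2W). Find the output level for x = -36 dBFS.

x − T + W/2 = -36 − (-38) + 4 = 6.
GR = (1 − 1/4) × 6² / 16 = 0.75 × 36 / 16 = 1.6875 dB.
Output = -36 − 1.6875 = -37.6875 dBFS.

-37.6875 dBFS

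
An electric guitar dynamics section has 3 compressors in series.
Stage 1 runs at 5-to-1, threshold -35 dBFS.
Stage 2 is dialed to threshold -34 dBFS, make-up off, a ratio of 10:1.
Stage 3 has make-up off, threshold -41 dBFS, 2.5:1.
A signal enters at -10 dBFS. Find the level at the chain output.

-38.04 dBFS

Stage 1: -10 dBFS is 25 dB over -35 dBFS; at 5:1 that becomes 5 dB over, giving -30 dBFS.
Stage 2: -30 dBFS is 4 dB over -34 dBFS; at 10:1 that becomes 0.4 dB over, giving -33.6 dBFS.
Stage 3: overshoot 7.4 dB → 7.4/2.5 = 2.96 dB → -38.04 dBFS.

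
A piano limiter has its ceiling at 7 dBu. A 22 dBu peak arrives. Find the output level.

7 dBu

A brickwall limiter is an ∞:1 compressor: any input above the ceiling is clamped to 7 dBu.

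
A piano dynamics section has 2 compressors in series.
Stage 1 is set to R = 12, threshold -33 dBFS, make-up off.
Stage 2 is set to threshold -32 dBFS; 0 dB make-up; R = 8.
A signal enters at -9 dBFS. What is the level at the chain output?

Stage 1: 24 dB above -33 dBFS, reduced 12:1 to 2 dB above → -31 dBFS.
Stage 2: 1 dB above -32 dBFS, reduced 8:1 to 0.125 dB above → -31.875 dBFS.

-31.875 dBFS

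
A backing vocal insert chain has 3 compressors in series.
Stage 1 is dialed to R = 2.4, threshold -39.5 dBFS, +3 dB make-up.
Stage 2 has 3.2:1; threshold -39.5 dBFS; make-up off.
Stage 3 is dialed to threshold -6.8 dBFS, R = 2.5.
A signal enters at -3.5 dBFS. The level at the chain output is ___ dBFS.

-33.875 dBFS

Stage 1: 36 dB above -39.5 dBFS, reduced 2.4:1 to 15 dB above → -24.5 dBFS; +3 dB make-up → -21.5 dBFS.
Stage 2: 18 dB above -39.5 dBFS, reduced 3.2:1 to 5.625 dB above → -33.875 dBFS.
Stage 3: below threshold (-33.875 ≤ -6.8); passes unchanged; output -33.875 dBFS.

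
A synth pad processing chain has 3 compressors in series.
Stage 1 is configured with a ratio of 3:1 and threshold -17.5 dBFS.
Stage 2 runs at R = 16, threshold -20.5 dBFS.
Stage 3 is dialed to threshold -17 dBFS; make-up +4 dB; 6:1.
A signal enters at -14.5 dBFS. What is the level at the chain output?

Stage 1: -14.5 dBFS is 3 dB over -17.5 dBFS; at 3:1 that becomes 1 dB over, giving -16.5 dBFS.
Stage 2: 4 dB above -20.5 dBFS, reduced 16:1 to 0.25 dB above → -20.25 dBFS.
Stage 3: -20.25 dBFS ≤ -17 dBFS, so stage 3 doesn't engage; make-up brings it to -16.25 dBFS.

-16.25 dBFS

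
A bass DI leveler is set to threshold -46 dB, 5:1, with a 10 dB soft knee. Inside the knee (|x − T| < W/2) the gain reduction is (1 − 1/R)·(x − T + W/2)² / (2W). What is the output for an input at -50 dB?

x − T + W/2 = -50 − (-46) + 5 = 1.
GR = (1 − 1/5) × 1² / 20 = 0.8 × 1 / 20 = 0.04 dB.
Output = -50 − 0.04 = -50.04 dB.

-50.04 dB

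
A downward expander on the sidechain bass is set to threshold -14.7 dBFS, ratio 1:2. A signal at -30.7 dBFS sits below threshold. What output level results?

-46.7 dBFS

Undershoot = (-14.7) − (-30.7) = 16 dB.
At 1:2, that expands to 32 dB under threshold.
Output = -14.7 − 32 = -46.7 dBFS.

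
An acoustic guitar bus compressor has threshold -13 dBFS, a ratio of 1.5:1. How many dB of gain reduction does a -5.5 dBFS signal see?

The signal is 7.5 dB above threshold.
At 1.5:1, output sits 7.5/1.5 = 5 dB above threshold.
So the signal is attenuated by 7.5 − 5 = 2.5 dB.

2.5 dB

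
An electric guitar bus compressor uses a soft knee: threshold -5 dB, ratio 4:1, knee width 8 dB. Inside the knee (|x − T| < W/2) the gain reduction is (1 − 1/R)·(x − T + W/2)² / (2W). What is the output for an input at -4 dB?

x − T + W/2 = -4 − (-5) + 4 = 5.
GR = (1 − 1/4) × 5² / 16 = 0.75 × 25 / 16 = 1.171875 dB.
Output = -4 − 1.171875 = -5.171875 dB.

-5.171875 dB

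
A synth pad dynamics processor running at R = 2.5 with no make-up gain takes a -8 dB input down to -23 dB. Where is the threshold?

Gain reduction = -8 − (-23) = 15 dB; output overshoot = GR / (R − 1) = 15 / 1.5 = 10 dB.
Threshold = output − output overshoot = -23 − 10 = -33 dB.

-33 dB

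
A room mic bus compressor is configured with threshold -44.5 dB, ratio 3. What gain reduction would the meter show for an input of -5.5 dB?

-5.5 dB exceeds the threshold by 39 dB.
A 3:1 ratio leaves 13 dB of that excess.
GR = overshoot in − overshoot out = 39 − 13 = 26 dB.

26 dB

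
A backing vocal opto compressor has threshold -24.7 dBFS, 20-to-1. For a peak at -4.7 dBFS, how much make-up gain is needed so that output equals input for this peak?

Without make-up, output = threshold + overshoot/20 = -24.7 + 1 = -23.7 dBFS.
Gap to target: 19 dB.

19 dB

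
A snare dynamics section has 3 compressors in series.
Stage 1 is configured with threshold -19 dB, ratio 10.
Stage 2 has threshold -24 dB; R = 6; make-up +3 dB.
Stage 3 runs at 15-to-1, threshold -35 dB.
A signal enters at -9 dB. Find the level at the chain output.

-34 dB

Stage 1: -9 dB is 10 dB over -19 dB; at 10:1 that becomes 1 dB over, giving -18 dB.
Stage 2: overshoot 6 dB → 6/6 = 1 dB → -23 dB; +3 dB make-up → -20 dB.
Stage 3: overshoot 15 dB → 15/15 = 1 dB → -34 dB.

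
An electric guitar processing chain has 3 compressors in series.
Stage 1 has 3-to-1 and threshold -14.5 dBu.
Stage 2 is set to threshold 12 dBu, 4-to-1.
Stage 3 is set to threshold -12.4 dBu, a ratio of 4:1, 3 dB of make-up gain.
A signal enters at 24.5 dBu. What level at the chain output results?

Stage 1: 39 dB above -14.5 dBu, reduced 3:1 to 13 dB above → -1.5 dBu.
Stage 2: below threshold (-1.5 ≤ 12); passes unchanged; output -1.5 dBu.
Stage 3: overshoot 10.9 dB → 10.9/4 = 2.725 dB → -9.675 dBu; +3 dB make-up → -6.675 dBu.

-6.675 dBu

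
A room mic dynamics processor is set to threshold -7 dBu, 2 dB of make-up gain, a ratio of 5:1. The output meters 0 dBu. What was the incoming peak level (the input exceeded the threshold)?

Stripping the +2 dB make-up gives -2 dBu at the gain stage.
Post-compression overshoot = -2 − (-7) = 5 dB.
Before 5:1 compression the overshoot was 5 × 5 = 25 dB, so input = -7 + 25 = 18 dBu.

18 dBu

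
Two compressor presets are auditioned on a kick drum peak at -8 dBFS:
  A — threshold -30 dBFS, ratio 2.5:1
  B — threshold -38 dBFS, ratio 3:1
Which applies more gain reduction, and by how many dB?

B, by 6.8 dB

A: overshoot 22 dB → output overshoot 8.8 dB → GR 13.2 dB.
B: overshoot 30 dB → output overshoot 10 dB → GR 20 dB.
B applies 6.8 dB more gain reduction.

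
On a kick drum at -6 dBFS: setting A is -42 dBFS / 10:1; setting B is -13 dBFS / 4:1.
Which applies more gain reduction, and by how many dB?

A, by 27.15 dB

A: 36 dB over, compressed to 3.6 dB over, so 32.4 dB of GR.
B: 7 dB over, compressed to 1.75 dB over, so 5.25 dB of GR.
Difference: 27.15 dB in favour of A.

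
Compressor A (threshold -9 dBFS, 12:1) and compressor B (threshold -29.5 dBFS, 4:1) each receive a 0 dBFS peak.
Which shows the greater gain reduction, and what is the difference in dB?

B, by 13.875 dB

A: overshoot 9 dB → output overshoot 0.75 dB → GR 8.25 dB.
B: overshoot 29.5 dB → output overshoot 7.375 dB → GR 22.125 dB.
B applies 13.875 dB more gain reduction.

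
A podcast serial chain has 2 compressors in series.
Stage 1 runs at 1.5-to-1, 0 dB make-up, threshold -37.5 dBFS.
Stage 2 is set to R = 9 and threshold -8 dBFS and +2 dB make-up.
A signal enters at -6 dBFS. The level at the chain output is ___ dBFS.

Stage 1: 31.5 dB above -37.5 dBFS, reduced 1.5:1 to 21 dB above → -16.5 dBFS.
Stage 2: below threshold (-16.5 ≤ -8); passes unchanged; make-up brings it to -14.5 dBFS.

-14.5 dBFS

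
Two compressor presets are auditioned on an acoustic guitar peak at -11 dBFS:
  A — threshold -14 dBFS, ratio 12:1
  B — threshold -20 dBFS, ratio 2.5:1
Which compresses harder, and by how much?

B, by 2.65 dB

A: GR = 3 − 3/12 = 2.75 dB.
B: GR = 9 − 9/2.5 = 5.4 dB.
Difference: 2.65 dB in favour of B.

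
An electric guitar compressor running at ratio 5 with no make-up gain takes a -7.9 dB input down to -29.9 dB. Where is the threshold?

-35.4 dB

Gain reduction = -7.9 − (-29.9) = 22 dB; output overshoot = GR / (R − 1) = 22 / 4 = 5.5 dB.
Threshold = output − output overshoot = -29.9 − 5.5 = -35.4 dB.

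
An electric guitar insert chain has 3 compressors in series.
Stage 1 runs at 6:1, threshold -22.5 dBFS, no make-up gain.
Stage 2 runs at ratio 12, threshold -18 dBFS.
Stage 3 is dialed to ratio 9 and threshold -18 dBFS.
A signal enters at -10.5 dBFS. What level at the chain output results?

Stage 1: -10.5 dBFS is 12 dB over -22.5 dBFS; at 6:1 that becomes 2 dB over, giving -20.5 dBFS.
Stage 2: -20.5 dBFS is at or below the -18 dBFS threshold — no compression; output -20.5 dBFS.
Stage 3: -20.5 dBFS is at or below the -18 dBFS threshold — no compression; output -20.5 dBFS.

-20.5 dBFS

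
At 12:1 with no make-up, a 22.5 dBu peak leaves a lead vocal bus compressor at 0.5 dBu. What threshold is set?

Input is 24 dB above T (since output overshoot × R = input overshoot: (0.5 − T)·12 = 22.5 − T gives T = -1.5 dBu).
Check: -1.5 + (22.5 − (-1.5))/12 = -1.5 + 2 = 0.5 dBu. ✓

-1.5 dBu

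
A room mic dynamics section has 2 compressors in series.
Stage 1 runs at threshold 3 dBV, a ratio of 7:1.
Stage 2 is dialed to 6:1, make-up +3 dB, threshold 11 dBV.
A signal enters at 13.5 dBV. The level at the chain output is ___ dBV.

7.5 dBV

Stage 1: 13.5 dBV is 10.5 dB over 3 dBV; at 7:1 that becomes 1.5 dB over, giving 4.5 dBV.
Stage 2: below threshold (4.5 ≤ 11); passes unchanged; make-up brings it to 7.5 dBV.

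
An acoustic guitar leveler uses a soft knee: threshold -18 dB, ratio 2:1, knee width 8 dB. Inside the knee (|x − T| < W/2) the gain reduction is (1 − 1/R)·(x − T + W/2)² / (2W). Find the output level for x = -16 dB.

x − T + W/2 = -16 − (-18) + 4 = 6.
GR = (1 − 1/2) × 6² / 16 = 0.5 × 36 / 16 = 1.125 dB.
Output = -16 − 1.125 = -17.125 dB.

-17.125 dB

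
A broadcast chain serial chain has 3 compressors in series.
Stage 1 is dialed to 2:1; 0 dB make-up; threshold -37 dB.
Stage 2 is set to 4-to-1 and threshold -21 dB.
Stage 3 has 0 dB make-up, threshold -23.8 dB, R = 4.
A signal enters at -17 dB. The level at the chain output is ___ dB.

-27 dB

Stage 1: 20 dB above -37 dB, reduced 2:1 to 10 dB above → -27 dB.
Stage 2: -27 dB is at or below the -21 dB threshold — no compression; output -27 dB.
Stage 3: -27 dB ≤ -23.8 dB, so stage 3 doesn't engage; output -27 dB.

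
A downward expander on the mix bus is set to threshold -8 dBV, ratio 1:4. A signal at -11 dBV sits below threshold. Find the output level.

-20 dBV

Undershoot = (-8) − (-11) = 3 dB.
At 1:4, that expands to 12 dB under threshold.
Output = -8 − 12 = -20 dBV.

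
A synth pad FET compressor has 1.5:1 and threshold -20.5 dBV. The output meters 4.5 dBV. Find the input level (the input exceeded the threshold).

17 dBV

Post-compression overshoot = 4.5 − (-20.5) = 25 dB.
Input overshoot = R × output overshoot = 37.5 dB → input = -20.5 + 37.5 = 17 dBV.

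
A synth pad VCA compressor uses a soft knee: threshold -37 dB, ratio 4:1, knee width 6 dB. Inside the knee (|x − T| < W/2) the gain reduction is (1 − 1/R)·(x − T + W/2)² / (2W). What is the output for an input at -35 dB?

x − T + W/2 = -35 − (-37) + 3 = 5.
GR = (1 − 1/4) × 5² / 12 = 0.75 × 25 / 12 = 1.5625 dB.
Output = -35 − 1.5625 = -36.5625 dB.

-36.5625 dB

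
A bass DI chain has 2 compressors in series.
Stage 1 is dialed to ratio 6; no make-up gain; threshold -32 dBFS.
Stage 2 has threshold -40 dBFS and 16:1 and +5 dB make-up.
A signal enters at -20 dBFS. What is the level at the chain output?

Stage 1: overshoot 12 dB → 12/6 = 2 dB → -30 dBFS.
Stage 2: -30 dBFS is 10 dB over -40 dBFS; at 16:1 that becomes 0.625 dB over, giving -39.375 dBFS; +5 dB make-up → -34.375 dBFS.

-34.375 dBFS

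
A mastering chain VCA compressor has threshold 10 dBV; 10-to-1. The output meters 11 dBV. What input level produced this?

The compressed level sits 11 − 10 = 1 dB over threshold.
Before 10:1 compression the overshoot was 1 × 10 = 10 dB, so input = 10 + 10 = 20 dBV.

20 dBV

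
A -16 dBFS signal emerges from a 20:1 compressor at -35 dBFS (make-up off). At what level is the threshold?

Gain reduction = -16 − (-35) = 19 dB; output overshoot = GR / (R − 1) = 19 / 19 = 1 dB.
Threshold = output − output overshoot = -35 − 1 = -36 dBFS.

-36 dBFS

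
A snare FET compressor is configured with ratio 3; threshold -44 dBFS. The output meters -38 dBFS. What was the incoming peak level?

The compressed level sits -38 − (-44) = 6 dB over threshold.
Input overshoot = R × output overshoot = 18 dB → input = -44 + 18 = -26 dBFS.

-26 dBFS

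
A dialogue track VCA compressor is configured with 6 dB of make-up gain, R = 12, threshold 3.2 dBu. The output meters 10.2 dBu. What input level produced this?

Remove make-up: 10.2 − 6 = 4.2 dBu.
Post-compression overshoot = 4.2 − 3.2 = 1 dB.
Before 12:1 compression the overshoot was 1 × 12 = 12 dB, so input = 3.2 + 12 = 15.2 dBu.

15.2 dBu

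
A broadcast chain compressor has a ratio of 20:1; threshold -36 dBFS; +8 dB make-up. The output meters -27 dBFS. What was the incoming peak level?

-16 dBFS

Remove make-up: -27 − 8 = -35 dBFS.
The compressed level sits -35 − (-36) = 1 dB over threshold.
Before 20:1 compression the overshoot was 1 × 20 = 20 dB, so input = -36 + 20 = -16 dBFS.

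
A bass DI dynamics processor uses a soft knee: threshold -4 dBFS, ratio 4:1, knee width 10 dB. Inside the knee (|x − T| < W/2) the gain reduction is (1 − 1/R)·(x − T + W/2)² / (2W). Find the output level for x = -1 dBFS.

x − T + W/2 = -1 − (-4) + 5 = 8.
GR = (1 − 1/4) × 8² / 20 = 0.75 × 64 / 20 = 2.4 dB.
Output = -1 − 2.4 = -3.4 dBFS.

-3.4 dBFS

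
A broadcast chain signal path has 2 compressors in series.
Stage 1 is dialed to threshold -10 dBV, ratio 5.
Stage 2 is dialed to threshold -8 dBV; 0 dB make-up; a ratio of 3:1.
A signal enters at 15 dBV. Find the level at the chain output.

Stage 1: 15 dBV is 25 dB over -10 dBV; at 5:1 that becomes 5 dB over, giving -5 dBV.
Stage 2: 3 dB above -8 dBV, reduced 3:1 to 1 dB above → -7 dBV.

-7 dBV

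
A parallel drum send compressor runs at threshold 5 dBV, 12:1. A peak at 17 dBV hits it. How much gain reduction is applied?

11 dB

17 dBV exceeds the threshold by 12 dB.
A 12:1 ratio leaves 1 dB of that excess.
So the signal is attenuated by 12 − 1 = 11 dB.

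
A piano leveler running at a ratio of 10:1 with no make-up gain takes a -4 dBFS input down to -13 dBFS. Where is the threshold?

-14 dBFS

Gain reduction = -4 − (-13) = 9 dB; output overshoot = GR / (R − 1) = 9 / 9 = 1 dB.
Threshold = output − output overshoot = -13 − 1 = -14 dBFS.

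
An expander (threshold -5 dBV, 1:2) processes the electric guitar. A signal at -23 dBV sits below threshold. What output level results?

The input is 18 dB below the -5 dBV threshold.
A 1:2 expander multiplies undershoot by 2: 18 × 2 = 36 dB below threshold.
Output = -5 − 36 = -41 dBV.

-41 dBV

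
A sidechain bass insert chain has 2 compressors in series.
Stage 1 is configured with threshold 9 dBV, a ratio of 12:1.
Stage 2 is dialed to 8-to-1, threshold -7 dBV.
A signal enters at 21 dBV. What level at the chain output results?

Stage 1: 12 dB above 9 dBV, reduced 12:1 to 1 dB above → 10 dBV.
Stage 2: 17 dB above -7 dBV, reduced 8:1 to 2.125 dB above → -4.875 dBV.

-4.875 dBV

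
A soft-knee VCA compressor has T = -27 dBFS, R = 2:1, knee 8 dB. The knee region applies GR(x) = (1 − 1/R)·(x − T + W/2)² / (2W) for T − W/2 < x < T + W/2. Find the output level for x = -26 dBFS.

x − T + W/2 = -26 − (-27) + 4 = 5.
GR = (1 − 1/2) × 5² / 16 = 0.5 × 25 / 16 = 0.78125 dB.
Output = -26 − 0.78125 = -26.78125 dBFS.

-26.78125 dBFS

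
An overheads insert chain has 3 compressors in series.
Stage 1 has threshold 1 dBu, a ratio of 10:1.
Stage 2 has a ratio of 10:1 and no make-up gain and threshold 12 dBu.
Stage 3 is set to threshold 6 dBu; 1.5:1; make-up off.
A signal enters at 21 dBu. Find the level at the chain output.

3 dBu

Stage 1: overshoot 20 dB → 20/10 = 2 dB → 3 dBu.
Stage 2: 3 dBu is at or below the 12 dBu threshold — no compression; output 3 dBu.
Stage 3: 3 dBu is at or below the 6 dBu threshold — no compression; output 3 dBu.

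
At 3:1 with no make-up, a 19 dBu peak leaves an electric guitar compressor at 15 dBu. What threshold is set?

13 dBu

Gain reduction = 19 − 15 = 4 dB; output overshoot = GR / (R − 1) = 4 / 2 = 2 dB.
Threshold = output − output overshoot = 15 − 2 = 13 dBu.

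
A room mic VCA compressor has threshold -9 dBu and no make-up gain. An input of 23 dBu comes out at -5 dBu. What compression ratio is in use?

Input overshoot = 23 − (-9) = 32 dB; output overshoot = -5 − (-9) = 4 dB.
Ratio = 32 / 4 = 8.

8:1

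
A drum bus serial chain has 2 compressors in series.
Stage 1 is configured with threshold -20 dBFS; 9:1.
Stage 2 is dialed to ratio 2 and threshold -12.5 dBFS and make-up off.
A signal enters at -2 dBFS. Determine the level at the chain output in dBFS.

-18 dBFS

Stage 1: 18 dB above -20 dBFS, reduced 9:1 to 2 dB above → -18 dBFS.
Stage 2: -18 dBFS is at or below the -12.5 dBFS threshold — no compression; output -18 dBFS.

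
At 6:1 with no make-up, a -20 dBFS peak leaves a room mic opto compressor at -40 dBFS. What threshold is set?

Let T be the threshold. Output overshoot = (input overshoot)/R, so -40 − T = (-20 − T)/6.
6·(-40 − T) = -20 − T → 5·T = -240 − (-20) = -220.
T = -220/5 = -44 dBFS.

-44 dBFS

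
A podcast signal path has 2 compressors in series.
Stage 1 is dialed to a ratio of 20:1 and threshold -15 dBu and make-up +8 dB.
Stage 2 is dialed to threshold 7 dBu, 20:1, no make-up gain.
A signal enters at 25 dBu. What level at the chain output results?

Stage 1: 25 dBu is 40 dB over -15 dBu; at 20:1 that becomes 2 dB over, giving -13 dBu; +8 dB make-up → -5 dBu.
Stage 2: -5 dBu ≤ 7 dBu, so stage 2 doesn't engage; output -5 dBu.

-5 dBu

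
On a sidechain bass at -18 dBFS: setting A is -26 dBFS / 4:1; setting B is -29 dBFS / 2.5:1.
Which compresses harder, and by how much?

B, by 0.6 dB

A: 8 dB over, compressed to 2 dB over, so 6 dB of GR.
B: 11 dB over, compressed to 4.4 dB over, so 6.6 dB of GR.
B applies 0.6 dB more gain reduction.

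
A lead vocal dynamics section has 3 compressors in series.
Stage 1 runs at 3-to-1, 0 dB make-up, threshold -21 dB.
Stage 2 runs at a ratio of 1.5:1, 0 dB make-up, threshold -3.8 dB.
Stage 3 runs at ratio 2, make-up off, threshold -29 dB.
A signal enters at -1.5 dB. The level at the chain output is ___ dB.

-21.75 dB

Stage 1: 19.5 dB above -21 dB, reduced 3:1 to 6.5 dB above → -14.5 dB.
Stage 2: -14.5 dB ≤ -3.8 dB, so stage 2 doesn't engage; output -14.5 dB.
Stage 3: -14.5 dB is 14.5 dB over -29 dB; at 2:1 that becomes 7.25 dB over, giving -21.75 dB.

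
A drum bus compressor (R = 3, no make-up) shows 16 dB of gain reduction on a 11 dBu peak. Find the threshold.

Gain reduction = 11 − (-5) = 16 dB; output overshoot = GR / (R − 1) = 16 / 2 = 8 dB.
Threshold = output − output overshoot = -5 − 8 = -13 dBu.

-13 dBu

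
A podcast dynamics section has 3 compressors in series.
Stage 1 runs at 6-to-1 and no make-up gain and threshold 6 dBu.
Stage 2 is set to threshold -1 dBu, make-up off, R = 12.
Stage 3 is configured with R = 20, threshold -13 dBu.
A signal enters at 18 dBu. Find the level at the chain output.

-12.3625 dBu

Stage 1: 12 dB above 6 dBu, reduced 6:1 to 2 dB above → 8 dBu.
Stage 2: 9 dB above -1 dBu, reduced 12:1 to 0.75 dB above → -0.25 dBu.
Stage 3: -0.25 dBu is 12.75 dB over -13 dBu; at 20:1 that becomes 0.6375 dB over, giving -12.3625 dBu.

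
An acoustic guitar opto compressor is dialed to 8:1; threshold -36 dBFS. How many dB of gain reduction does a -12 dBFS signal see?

Overshoot = -12 − (-36) = 24 dB.
A 8:1 ratio leaves 3 dB of that excess.
So the signal is attenuated by 24 − 3 = 21 dB.

21 dB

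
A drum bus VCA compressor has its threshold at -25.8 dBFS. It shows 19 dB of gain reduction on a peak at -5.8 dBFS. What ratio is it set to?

20:1

Input overshoot = -5.8 − (-25.8) = 20 dB.
Output overshoot = 20 − 19 = 1 dB.
Ratio = input overshoot / output overshoot = 20 / 1 = 20.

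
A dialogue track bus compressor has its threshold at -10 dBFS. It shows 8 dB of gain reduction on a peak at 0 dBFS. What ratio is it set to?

Input overshoot = 0 − (-10) = 10 dB.
Output overshoot = 10 − 8 = 2 dB.
Ratio = input overshoot / output overshoot = 10 / 2 = 5.

5:1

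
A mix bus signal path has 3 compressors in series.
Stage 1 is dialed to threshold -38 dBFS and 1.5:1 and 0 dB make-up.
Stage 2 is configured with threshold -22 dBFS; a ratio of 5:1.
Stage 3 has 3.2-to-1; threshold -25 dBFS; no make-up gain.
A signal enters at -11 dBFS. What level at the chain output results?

-23.9375 dBFS

Stage 1: 27 dB above -38 dBFS, reduced 1.5:1 to 18 dB above → -20 dBFS.
Stage 2: overshoot 2 dB → 2/5 = 0.4 dB → -21.6 dBFS.
Stage 3: -21.6 dBFS is 3.4 dB over -25 dBFS; at 3.2:1 that becomes 1.0625 dB over, giving -23.9375 dBFS.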